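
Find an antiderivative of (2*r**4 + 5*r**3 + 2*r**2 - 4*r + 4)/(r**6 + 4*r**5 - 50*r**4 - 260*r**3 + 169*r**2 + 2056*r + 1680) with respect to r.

2197*log(r - 7)/15488 - 307*log(r - 3)/6272 + 7*log(r + 1)/1152 + 91852*log(r + 4)/53361 - 233*log(r + 5)/128 + 244/(231*r + 924) + C

Factor the denominator: (r - 7)*(r - 3)*(r + 1)*(r + 4)**2*(r + 5).
Partial-fraction decomposition: -233/(128*(r + 5)) + 91852/(53361*(r + 4)) - 244/(231*(r + 4)**2) + 7/(1152*(r + 1)) - 307/(6272*(r - 3)) + 2197/(15488*(r - 7)).
Integrate each term; A/(r−a) gives A·log|r−a|; A/(r−a)² gives −A/(r−a).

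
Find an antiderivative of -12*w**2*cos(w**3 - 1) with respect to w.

-4*sin(w**3 - 1) + C

Let u = w**3 - 1, so du = (3*w**2) dw.
Rewriting, the integral becomes -4·∫ cos(u) du = -4·sin(u).
Substituting back, u = w**3 - 1.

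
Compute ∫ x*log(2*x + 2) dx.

Use integration by parts with u = log(2*x + 2), dv = x dx.
Then du = 2/(2*x + 2) dx and v = x**2/2.

x**2*log(2*x + 2)/2 - x**2/4 + x/2 - log(x + 1)/2 + C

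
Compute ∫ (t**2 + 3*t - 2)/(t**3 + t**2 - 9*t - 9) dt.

Factor the denominator: (t - 3)*(t + 1)*(t + 3).
Partial-fraction decomposition: -1/(6*(t + 3)) + 1/(2*(t + 1)) + 2/(3*(t - 3)).
Integrate each term: A/(t−a) contributes A·log|t−a|.

2*log(t - 3)/3 + log(t + 1)/2 - log(t + 3)/6 + C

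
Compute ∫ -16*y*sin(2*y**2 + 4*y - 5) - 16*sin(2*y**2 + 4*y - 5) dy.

4*cos(2*y**2 + 4*y - 5) + C

Let u = 2*y**2 + 4*y - 5, so du = (4*y + 4) dy.
Rewriting, the integral becomes -4·∫ sin(u) du = -4·-cos(u).
Substituting back, u = 2*y**2 + 4*y - 5.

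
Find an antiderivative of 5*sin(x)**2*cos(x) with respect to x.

5*sin(x)**3/3 + C

Let u = sin(x), so du = (cos(x)) dx.
Rewriting, the integral becomes 5·∫ u^2 du = 5·u^3/3.
Substituting back, u = sin(x).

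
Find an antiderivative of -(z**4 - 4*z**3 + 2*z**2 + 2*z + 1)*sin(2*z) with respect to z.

Use integration by parts with u = z**4 - 4*z**3 + 2*z**2 + 2*z + 1, dv = -sin(2*z) dz, so v = cos(2*z)/2.
Apply parts 4 times (tabular method): alternate signs, differentiate u down to 0, integrate dv up.

z**4*cos(2*z)/2 - z**3*sin(2*z) - 2*z**3*cos(2*z) + 3*z**2*sin(2*z) - z**2*cos(2*z)/2 + z*sin(2*z)/2 + 4*z*cos(2*z) - 2*sin(2*z) + 3*cos(2*z)/4 + C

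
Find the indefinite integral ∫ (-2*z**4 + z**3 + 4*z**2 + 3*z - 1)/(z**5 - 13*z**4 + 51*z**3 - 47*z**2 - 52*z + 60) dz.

Factor the denominator: (z - 6)*(z - 5)*(z - 2)*(z - 1)*(z + 1).
Partial-fraction decomposition: -1/(84*(z + 1)) - 1/(8*(z - 1)) - 1/(12*(z - 2)) + 337/(24*(z - 5)) - 443/(28*(z - 6)).
Integrate each term: A/(z−a) contributes A·log|z−a|.

-443*log(z - 6)/28 + 337*log(z - 5)/24 - log(z - 2)/12 - log(z - 1)/8 - log(z + 1)/84 + C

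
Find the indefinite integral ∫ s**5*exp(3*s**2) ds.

Let u = s², du = 2s ds; rewrite as (1/2)∫ u^2·exp(3u) du.
Now integrate by parts 2 times.

(9*s**4 - 6*s**2 + 2)*exp(3*s**2)/54 + C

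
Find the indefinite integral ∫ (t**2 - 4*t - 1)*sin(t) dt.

Use integration by parts with u = t**2 - 4*t - 1, dv = sin(t) dt, so v = -cos(t).
Apply parts 2 times (tabular method): alternate signs, differentiate u down to 0, integrate dv up.

-t**2*cos(t) + 2*t*sin(t) + 4*t*cos(t) - 4*sin(t) + 3*cos(t) + C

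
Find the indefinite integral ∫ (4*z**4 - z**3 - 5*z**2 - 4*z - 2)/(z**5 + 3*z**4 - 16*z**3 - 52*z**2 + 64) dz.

Factor the denominator: (z - 4)*(z - 1)*(z + 2)**2*(z + 4).
Partial-fraction decomposition: 511/(80*(z + 4)) - 31/(9*(z + 2)) + 29/(18*(z + 2)**2) + 8/(135*(z - 1)) + 431/(432*(z - 4)).
Integrate each term; A/(z−a) gives A·log|z−a|; A/(z−a)² gives −A/(z−a).

431*log(z - 4)/432 + 8*log(z - 1)/135 - 31*log(z + 2)/9 + 511*log(z + 4)/80 - 29/(18*z + 36) + C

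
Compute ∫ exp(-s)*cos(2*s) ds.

Let I denote the integral. Integrate by parts with u = cos(2*s), dv = exp(-s) ds, so v = -exp(-s): I = -exp(-s)*cos(2*s) − 2·∫ exp(-s)*sin(2*s) ds.
Apply parts again with u = sin(2*s), dv = exp(-s) ds: ∫ exp(-s)*sin(2*s) ds = -exp(-s)*sin(2*s) + 2·I. Substituting back brings back I: I = 2*exp(-s)*sin(2*s) - exp(-s)*cos(2*s) − 4·I.
Solving for I: (1 + 4)·I equals the remaining terms, so I = (1/5)·(2*exp(-s)*sin(2*s) - exp(-s)*cos(2*s)).

2*exp(-s)*sin(2*s)/5 - exp(-s)*cos(2*s)/5 + C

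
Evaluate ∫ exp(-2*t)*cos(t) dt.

exp(-2*t)*sin(t)/5 - 2*exp(-2*t)*cos(t)/5 + C

Let I denote the integral. Integrate by parts with u = cos(t), dv = exp(-2*t) dt, so v = -exp(-2*t)/2: I = -exp(-2*t)*cos(t)/2 − (1/2)·∫ exp(-2*t)*sin(t) dt.
Apply parts again with u = sin(t), dv = exp(-2*t) dt: ∫ exp(-2*t)*sin(t) dt = -exp(-2*t)*sin(t)/2 + (1/2)·I. Substituting back brings back I: I = exp(-2*t)*sin(t)/4 - exp(-2*t)*cos(t)/2 − (1/4)·I.
Solving for I: (1 + 1/4)·I equals the remaining terms, so I = (4/5)·(exp(-2*t)*sin(t)/4 - exp(-2*t)*cos(t)/2).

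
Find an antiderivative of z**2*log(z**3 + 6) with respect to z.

z**3*log(z**3 + 6)/3 - z**3/3 + 2*log(z**3 + 6) + C

Let u = z**3 + 6, so du = (3*z**2) dz.
The integral becomes (1/3)·∫ log(u) du; integrate by parts with u′=log(u), dv′=du.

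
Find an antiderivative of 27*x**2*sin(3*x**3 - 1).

Let u = 3*x**3 - 1, so du = (9*x**2) dx.
Rewriting, the integral becomes 3·∫ sin(u) du = 3·-cos(u).
Substituting back, u = 3*x**3 - 1.

-3*cos(3*x**3 - 1) + C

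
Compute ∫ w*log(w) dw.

w**2*log(w)/2 - w**2/4 + C

Use integration by parts with u = log(w), dv = w dw.
Then du = 1/w dw and v = w**2/2.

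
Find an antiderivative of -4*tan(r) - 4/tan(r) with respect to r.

-4*log(tan(r)) + C

Let u = tan(r), so du = (tan(r)**2 + 1) dr.
Rewriting, the integral becomes -4·∫ 1/u du = -4·log(u).
Substituting back, u = tan(r).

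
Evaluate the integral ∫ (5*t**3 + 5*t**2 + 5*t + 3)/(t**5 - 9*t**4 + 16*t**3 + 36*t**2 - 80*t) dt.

Factor the denominator: t*(t - 5)*(t - 4)*(t - 2)*(t + 2).
Partial-fraction decomposition: -9/(112*(t + 2)) + 73/(48*(t - 2)) - 141/(16*(t - 4)) + 778/(105*(t - 5)) - 3/(80*t).
Integrate each term: A/(t−a) contributes A·log|t−a|.

-3*log(t)/80 + 778*log(t - 5)/105 - 141*log(t - 4)/16 + 73*log(t - 2)/48 - 9*log(t + 2)/112 + C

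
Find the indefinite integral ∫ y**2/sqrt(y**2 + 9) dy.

y*sqrt(y**2 + 9)/2 - 9*log(y + sqrt(y**2 + 9))/2 + C

Substitute y = 3·tan(θ), so dy = 3·sec(θ)^2 dθ and the radical becomes sqrt(y**2 + 9) = 3·sec(θ) by the Pythagorean identity.
Integrate the resulting trig expression in θ, then back-substitute tan(θ) = y/3, sec(θ) = sqrt(y**2 + 9)/3 (absorbing any constant into C).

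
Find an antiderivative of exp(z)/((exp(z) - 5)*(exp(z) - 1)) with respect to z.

Let u = e^z, du = e^z dz.
The integral becomes ∫ du/((u-1)(u-5)); decompose into partial fractions.

log(exp(z) - 5)/4 - log(exp(z) - 1)/4 + C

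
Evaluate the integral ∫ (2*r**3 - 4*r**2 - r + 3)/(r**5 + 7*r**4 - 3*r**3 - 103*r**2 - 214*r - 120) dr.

Factor the denominator: (r - 4)*(r + 1)*(r + 2)*(r + 3)*(r + 5).
Partial-fraction decomposition: -19/(12*(r + 5)) + 3/(r + 3) - 3/(2*(r + 2)) + 1/(20*(r + 1)) + 1/(30*(r - 4)).
Integrate each term: A/(r−a) contributes A·log|r−a|.

log(r - 4)/30 + log(r + 1)/20 - 3*log(r + 2)/2 + 3*log(r + 3) - 19*log(r + 5)/12 + C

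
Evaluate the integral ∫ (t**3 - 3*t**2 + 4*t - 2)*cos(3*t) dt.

Use integration by parts with u = t**3 - 3*t**2 + 4*t - 2, dv = cos(3*t) dt, so v = sin(3*t)/3.
Apply parts 3 times (tabular method): alternate signs, differentiate u down to 0, integrate dv up.

t**3*sin(3*t)/3 - t**2*sin(3*t) + t**2*cos(3*t)/3 + 10*t*sin(3*t)/9 - 2*t*cos(3*t)/3 - 4*sin(3*t)/9 + 10*cos(3*t)/27 + C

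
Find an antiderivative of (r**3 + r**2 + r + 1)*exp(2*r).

(4*r**3 - 2*r**2 + 6*r + 1)*exp(2*r)/8 + C

Use integration by parts with u = r**3 + r**2 + r + 1, dv = exp(2*r) dr, so v = exp(2*r)/2.
Apply parts 3 times (tabular method): alternate signs, differentiate u down to 0, integrate dv up.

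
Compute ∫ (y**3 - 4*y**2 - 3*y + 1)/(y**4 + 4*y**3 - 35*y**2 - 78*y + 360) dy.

-11*log(y - 4)/90 + 17*log(y - 3)/72 - 209*log(y + 5)/72 + 341*log(y + 6)/90 + C

Factor the denominator: (y - 4)*(y - 3)*(y + 5)*(y + 6).
Partial-fraction decomposition: 341/(90*(y + 6)) - 209/(72*(y + 5)) + 17/(72*(y - 3)) - 11/(90*(y - 4)).
Integrate each term: A/(y−a) contributes A·log|y−a|.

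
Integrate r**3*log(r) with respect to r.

Use integration by parts with u = log(r), dv = r**3 dr.
Then du = 1/r dr and v = r**4/4.

r**4*log(r)/4 - r**4/16 + C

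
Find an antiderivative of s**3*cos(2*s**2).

Let u = s², du = 2s ds; rewrite as (1/2)∫ u^1·cos(2u) du.
Now integrate by parts 1 time.

s**2*sin(2*s**2)/4 + cos(2*s**2)/8 + C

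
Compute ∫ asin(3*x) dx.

x*asin(3*x) + sqrt(-9*x**2 + 1)/3 + C

Use integration by parts with u = arcsin(3*x), dv = dx.
Then du = 3/sqrt(-9*x**2 + 1) dx.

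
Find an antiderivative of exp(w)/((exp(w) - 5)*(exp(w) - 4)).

log(exp(w) - 5) - log(exp(w) - 4) + C

Let u = e^w, du = e^w dw.
The integral becomes ∫ du/((u-5)(u-4)); decompose into partial fractions.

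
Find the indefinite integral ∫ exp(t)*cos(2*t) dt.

Let I denote the integral. Integrate by parts with u = cos(2*t), dv = exp(t) dt, so v = exp(t): I = exp(t)*cos(2*t) + 2·∫ exp(t)*sin(2*t) dt.
Apply parts again with u = sin(2*t), dv = exp(t) dt: ∫ exp(t)*sin(2*t) dt = exp(t)*sin(2*t) − 2·I. Substituting back brings back I: I = 2*exp(t)*sin(2*t) + exp(t)*cos(2*t) − 4·I.
Solving for I: (1 + 4)·I equals the remaining terms, so I = (1/5)·(2*exp(t)*sin(2*t) + exp(t)*cos(2*t)).

2*exp(t)*sin(2*t)/5 + exp(t)*cos(2*t)/5 + C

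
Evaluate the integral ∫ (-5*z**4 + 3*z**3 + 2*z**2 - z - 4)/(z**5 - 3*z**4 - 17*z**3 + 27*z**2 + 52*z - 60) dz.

-129*log(z - 5)/32 + 9*log(z - 2)/10 - 5*log(z - 1)/48 + 7*log(z + 2)/6 - 469*log(z + 3)/160 + C

Factor the denominator: (z - 5)*(z - 2)*(z - 1)*(z + 2)*(z + 3).
Partial-fraction decomposition: -469/(160*(z + 3)) + 7/(6*(z + 2)) - 5/(48*(z - 1)) + 9/(10*(z - 2)) - 129/(32*(z - 5)).
Integrate each term: A/(z−a) contributes A·log|z−a|.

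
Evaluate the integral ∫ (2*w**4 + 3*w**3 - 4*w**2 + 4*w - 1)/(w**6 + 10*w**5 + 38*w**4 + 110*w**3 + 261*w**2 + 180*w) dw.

-log(w)/180 + log(w + 1)/12 + 239*log(w + 4)/300 - 377*log(w + 5)/340 + 1793*log(w**2 + 9)/15300 - 233*atan(w/3)/2550 + C

Factor the denominator: w*(w + 1)*(w + 4)*(w + 5)*(w**2 + 9).
Partial-fraction decomposition: (1793*w - 2097)/(7650*(w**2 + 9)) - 377/(340*(w + 5)) + 239/(300*(w + 4)) + 1/(12*(w + 1)) - 1/(180*w).
Integrate each term; A/(w−a) gives A·log|w−a|; the (Bw+D)/(w²+p²) term gives a log and an atan.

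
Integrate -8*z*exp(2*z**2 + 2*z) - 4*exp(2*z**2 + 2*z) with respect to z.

Let u = 2*z**2 + 2*z, so du = (4*z + 2) dz.
Rewriting, the integral becomes -2·∫ e^u du = -2·e^u.
Substituting back, u = 2*z**2 + 2*z.

-2*exp(2*z**2 + 2*z) + C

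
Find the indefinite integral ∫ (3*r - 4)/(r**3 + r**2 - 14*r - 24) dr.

4*log(r - 4)/21 + 5*log(r + 2)/3 - 13*log(r + 3)/7 + C

Factor the denominator: (r - 4)*(r + 2)*(r + 3).
Partial-fraction decomposition: -13/(7*(r + 3)) + 5/(3*(r + 2)) + 4/(21*(r - 4)).
Integrate each term: A/(r−a) contributes A·log|r−a|.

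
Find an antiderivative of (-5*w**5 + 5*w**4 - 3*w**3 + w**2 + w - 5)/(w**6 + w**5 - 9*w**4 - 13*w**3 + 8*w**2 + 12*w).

Factor the denominator: w*(w - 3)*(w - 1)*(w + 1)*(w + 2)**2.
Partial-fraction decomposition: -683/(300*(w + 2)) + 87/(10*(w + 2)**2) - 1/(w + 1) + 1/(6*(w - 1)) - 221/(150*(w - 3)) - 5/(12*w).
Integrate each term; A/(w−a) gives A·log|w−a|; A/(w−a)² gives −A/(w−a).

-5*log(w)/12 - 221*log(w - 3)/150 + log(w - 1)/6 - log(w + 1) - 683*log(w + 2)/300 - 87/(10*w + 20) + C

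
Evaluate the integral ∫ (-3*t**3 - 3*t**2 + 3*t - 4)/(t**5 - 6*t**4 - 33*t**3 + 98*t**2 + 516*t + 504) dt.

-1159*log(t - 7)/810 + 371*log(t - 6)/288 - 811*log(t + 2)/2592 + 41*log(t + 3)/90 - 1/(36*t + 72) + C

Factor the denominator: (t - 7)*(t - 6)*(t + 2)**2*(t + 3).
Partial-fraction decomposition: 41/(90*(t + 3)) - 811/(2592*(t + 2)) + 1/(36*(t + 2)**2) + 371/(288*(t - 6)) - 1159/(810*(t - 7)).
Integrate each term; A/(t−a) gives A·log|t−a|; A/(t−a)² gives −A/(t−a).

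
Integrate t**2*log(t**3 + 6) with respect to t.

t**3*log(t**3 + 6)/3 - t**3/3 + 2*log(t**3 + 6) + C

Let u = t**3 + 6, so du = (3*t**2) dt.
The integral becomes (1/3)·∫ log(u) du; integrate by parts with u′=log(u), dv′=du.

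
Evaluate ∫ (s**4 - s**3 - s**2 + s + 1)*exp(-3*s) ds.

(-27*s**4 - 9*s**3 + 18*s**2 - 15*s - 32)*exp(-3*s)/81 + C

Use integration by parts with u = s**4 - s**3 - s**2 + s + 1, dv = exp(-3*s) ds, so v = -exp(-3*s)/3.
Apply parts 4 times (tabular method): alternate signs, differentiate u down to 0, integrate dv up.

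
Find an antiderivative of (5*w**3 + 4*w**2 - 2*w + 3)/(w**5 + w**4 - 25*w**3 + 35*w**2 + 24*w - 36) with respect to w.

Factor the denominator: (w - 3)*(w - 2)*(w - 1)*(w + 1)*(w + 6).
Partial-fraction decomposition: -307/(840*(w + 6)) - 1/(30*(w + 1)) + 5/(14*(w - 1)) - 55/(24*(w - 2)) + 7/(3*(w - 3)).
Integrate each term: A/(w−a) contributes A·log|w−a|.

7*log(w - 3)/3 - 55*log(w - 2)/24 + 5*log(w - 1)/14 - log(w + 1)/30 - 307*log(w + 6)/840 + C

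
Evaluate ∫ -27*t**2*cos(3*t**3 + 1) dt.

Let u = 3*t**3 + 1, so du = (9*t**2) dt.
Rewriting, the integral becomes -3·∫ cos(u) du = -3·sin(u).
Substituting back, u = 3*t**3 + 1.

-3*sin(3*t**3 + 1) + C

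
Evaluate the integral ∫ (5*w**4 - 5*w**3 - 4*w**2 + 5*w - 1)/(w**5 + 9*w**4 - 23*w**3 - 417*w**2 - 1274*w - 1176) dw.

844*log(w - 7)/1155 - 31*log(w + 2)/30 + 61*log(w + 3)/5 - 505*log(w + 4)/22 + 562*log(w + 7)/35 + C

Factor the denominator: (w - 7)*(w + 2)*(w + 3)*(w + 4)*(w + 7).
Partial-fraction decomposition: 562/(35*(w + 7)) - 505/(22*(w + 4)) + 61/(5*(w + 3)) - 31/(30*(w + 2)) + 844/(1155*(w - 7)).
Integrate each term: A/(w−a) contributes A·log|w−a|.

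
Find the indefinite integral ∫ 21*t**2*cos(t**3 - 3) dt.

Let u = t**3 - 3, so du = (3*t**2) dt.
Rewriting, the integral becomes 7·∫ cos(u) du = 7·sin(u).
Substituting back, u = t**3 - 3.

7*sin(t**3 - 3) + C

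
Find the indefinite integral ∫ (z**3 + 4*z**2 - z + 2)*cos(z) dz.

z**3*sin(z) + 4*z**2*sin(z) + 3*z**2*cos(z) - 7*z*sin(z) + 8*z*cos(z) - 6*sin(z) - 7*cos(z) + C

Use integration by parts with u = z**3 + 4*z**2 - z + 2, dv = cos(z) dz, so v = sin(z).
Apply parts 3 times (tabular method): alternate signs, differentiate u down to 0, integrate dv up.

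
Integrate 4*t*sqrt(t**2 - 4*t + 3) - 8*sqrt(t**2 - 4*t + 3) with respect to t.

Let u = t**2 - 4*t + 3, so du = (2*t - 4) dt.
Rewriting, the integral becomes 2·∫ √u du = 2·(2/3)u^(3/2).
Substituting back, u = t**2 - 4*t + 3.

4*(t**2 - 4*t + 3)**(3/2)/3 + C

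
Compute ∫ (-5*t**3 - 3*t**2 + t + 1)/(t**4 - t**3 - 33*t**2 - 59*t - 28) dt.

-927*log(t - 7)/352 + 101*log(t + 1)/288 - 269*log(t + 4)/99 + 1/(12*t + 12) + C

Factor the denominator: (t - 7)*(t + 1)**2*(t + 4).
Partial-fraction decomposition: -269/(99*(t + 4)) + 101/(288*(t + 1)) - 1/(12*(t + 1)**2) - 927/(352*(t - 7)).
Integrate each term; A/(t−a) gives A·log|t−a|; A/(t−a)² gives −A/(t−a).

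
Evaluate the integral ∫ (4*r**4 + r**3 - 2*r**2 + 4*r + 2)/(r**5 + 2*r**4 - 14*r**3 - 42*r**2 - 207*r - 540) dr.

2597*log(r - 5)/2448 - 269*log(r + 3)/144 + 914*log(r + 4)/225 + 5699*log(r**2 + 9)/15300 - 2116*atan(r/3)/3825 + C

Factor the denominator: (r - 5)*(r + 3)*(r + 4)*(r**2 + 9).
Partial-fraction decomposition: (5699*r - 12696)/(7650*(r**2 + 9)) + 914/(225*(r + 4)) - 269/(144*(r + 3)) + 2597/(2448*(r - 5)).
Integrate each term; A/(r−a) gives A·log|r−a|; the (Br+D)/(r²+p²) term gives a log and an atan.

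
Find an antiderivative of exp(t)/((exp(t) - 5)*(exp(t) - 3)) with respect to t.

Let u = e^t, du = e^t dt.
The integral becomes ∫ du/((u-5)(u-3)); decompose into partial fractions.

log(exp(t) - 5)/2 - log(exp(t) - 3)/2 + C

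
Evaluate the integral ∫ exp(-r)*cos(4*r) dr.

4*exp(-r)*sin(4*r)/17 - exp(-r)*cos(4*r)/17 + C

Let I denote the integral. Integrate by parts with u = cos(4*r), dv = exp(-r) dr, so v = -exp(-r): I = -exp(-r)*cos(4*r) − 4·∫ exp(-r)*sin(4*r) dr.
Apply parts again with u = sin(4*r), dv = exp(-r) dr: ∫ exp(-r)*sin(4*r) dr = -exp(-r)*sin(4*r) + 4·I. Substituting back brings back I: I = 4*exp(-r)*sin(4*r) - exp(-r)*cos(4*r) − 16·I.
Solving for I: (1 + 16)·I equals the remaining terms, so I = (1/17)·(4*exp(-r)*sin(4*r) - exp(-r)*cos(4*r)).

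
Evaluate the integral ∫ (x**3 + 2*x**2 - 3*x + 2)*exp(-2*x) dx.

(-4*x**3 - 14*x**2 - 2*x - 9)*exp(-2*x)/8 + C

Use integration by parts with u = x**3 + 2*x**2 - 3*x + 2, dv = exp(-2*x) dx, so v = -exp(-2*x)/2.
Apply parts 3 times (tabular method): alternate signs, differentiate u down to 0, integrate dv up.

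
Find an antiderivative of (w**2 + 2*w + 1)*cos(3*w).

w**2*sin(3*w)/3 + 2*w*sin(3*w)/3 + 2*w*cos(3*w)/9 + 7*sin(3*w)/27 + 2*cos(3*w)/9 + C

Use integration by parts with u = w**2 + 2*w + 1, dv = cos(3*w) dw, so v = sin(3*w)/3.
Apply parts 2 times (tabular method): alternate signs, differentiate u down to 0, integrate dv up.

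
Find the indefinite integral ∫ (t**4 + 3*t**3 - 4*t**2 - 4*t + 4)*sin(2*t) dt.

-t**4*cos(2*t)/2 + t**3*sin(2*t) - 3*t**3*cos(2*t)/2 + 9*t**2*sin(2*t)/4 + 7*t**2*cos(2*t)/2 - 7*t*sin(2*t)/2 + 17*t*cos(2*t)/4 - 17*sin(2*t)/8 - 15*cos(2*t)/4 + C

Use integration by parts with u = t**4 + 3*t**3 - 4*t**2 - 4*t + 4, dv = sin(2*t) dt, so v = -cos(2*t)/2.
Apply parts 4 times (tabular method): alternate signs, differentiate u down to 0, integrate dv up.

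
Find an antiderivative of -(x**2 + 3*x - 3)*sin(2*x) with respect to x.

Use integration by parts with u = x**2 + 3*x - 3, dv = -sin(2*x) dx, so v = cos(2*x)/2.
Apply parts 2 times (tabular method): alternate signs, differentiate u down to 0, integrate dv up.

x**2*cos(2*x)/2 - x*sin(2*x)/2 + 3*x*cos(2*x)/2 - 3*sin(2*x)/4 - 7*cos(2*x)/4 + C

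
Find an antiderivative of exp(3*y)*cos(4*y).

4*exp(3*y)*sin(4*y)/25 + 3*exp(3*y)*cos(4*y)/25 + C

Let I denote the integral. Integrate by parts with u = cos(4*y), dv = exp(3*y) dy, so v = exp(3*y)/3: I = exp(3*y)*cos(4*y)/3 + (4/3)·∫ exp(3*y)*sin(4*y) dy.
Apply parts again with u = sin(4*y), dv = exp(3*y) dy: ∫ exp(3*y)*sin(4*y) dy = exp(3*y)*sin(4*y)/3 − (4/3)·I. Substituting back brings back I: I = 4*exp(3*y)*sin(4*y)/9 + exp(3*y)*cos(4*y)/3 − (16/9)·I.
Solving for I: (1 + 16/9)·I equals the remaining terms, so I = (9/25)·(4*exp(3*y)*sin(4*y)/9 + exp(3*y)*cos(4*y)/3).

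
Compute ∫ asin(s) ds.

s*asin(s) + sqrt(-s**2 + 1) + C

Use integration by parts with u = arcsin(s), dv = ds.
Then du = 1/sqrt(-s**2 + 1) ds.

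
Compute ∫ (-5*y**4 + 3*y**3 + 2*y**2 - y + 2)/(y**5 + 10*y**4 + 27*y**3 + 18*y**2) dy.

-2*log(y)/9 - 3*log(y + 1)/10 + 463*log(y + 3)/54 - 1762*log(y + 6)/135 - 1/(9*y) + C

Factor the denominator: y**2*(y + 1)*(y + 3)*(y + 6).
Partial-fraction decomposition: -1762/(135*(y + 6)) + 463/(54*(y + 3)) - 3/(10*(y + 1)) - 2/(9*y) + 1/(9*y**2).
Integrate each term; A/(y−a) gives A·log|y−a|; A/(y−a)² gives −A/(y−a).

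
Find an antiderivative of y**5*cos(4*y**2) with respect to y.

y**4*sin(4*y**2)/8 + y**2*cos(4*y**2)/16 - sin(4*y**2)/64 + C

Let u = y², du = 2y dy; rewrite as (1/2)∫ u^2·cos(4u) du.
Now integrate by parts 2 times.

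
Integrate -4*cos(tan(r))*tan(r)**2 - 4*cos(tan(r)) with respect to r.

-4*sin(tan(r)) + C

Let u = tan(r), so du = (tan(r)**2 + 1) dr.
Rewriting, the integral becomes -4·∫ cos(u) du = -4·sin(u).
Substituting back, u = tan(r).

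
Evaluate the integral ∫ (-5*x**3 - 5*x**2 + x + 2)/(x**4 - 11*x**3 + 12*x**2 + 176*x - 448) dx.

Factor the denominator: (x - 7)*(x - 4)**2*(x + 4).
Partial-fraction decomposition: -119/(352*(x + 4)) + 4333/(288*(x - 4)) + 197/(12*(x - 4)**2) - 1951/(99*(x - 7)).
Integrate each term; A/(x−a) gives A·log|x−a|; A/(x−a)² gives −A/(x−a).

-1951*log(x - 7)/99 + 4333*log(x - 4)/288 - 119*log(x + 4)/352 - 197/(12*x - 48) + C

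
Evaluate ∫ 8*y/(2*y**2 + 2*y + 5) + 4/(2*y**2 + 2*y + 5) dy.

2*log(2*y**2 + 2*y + 5) + C

Let u = 2*y**2 + 2*y + 5, so du = (4*y + 2) dy.
Rewriting, the integral becomes 2·∫ 1/u du = 2·log(u).
Substituting back, u = 2*y**2 + 2*y + 5.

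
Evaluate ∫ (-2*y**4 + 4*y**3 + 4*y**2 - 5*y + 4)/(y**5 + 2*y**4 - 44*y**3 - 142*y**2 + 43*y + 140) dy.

-3265*log(y - 7)/6336 - log(y - 1)/72 + 7*log(y + 1)/192 + 136*log(y + 4)/33 - 1621*log(y + 5)/288 + C

Factor the denominator: (y - 7)*(y - 1)*(y + 1)*(y + 4)*(y + 5).
Partial-fraction decomposition: -1621/(288*(y + 5)) + 136/(33*(y + 4)) + 7/(192*(y + 1)) - 1/(72*(y - 1)) - 3265/(6336*(y - 7)).
Integrate each term: A/(y−a) contributes A·log|y−a|.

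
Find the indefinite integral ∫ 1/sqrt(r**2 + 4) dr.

Substitute r = 2·tan(θ), so dr = 2·sec(θ)^2 dθ and the radical becomes sqrt(r**2 + 4) = 2·sec(θ) by the Pythagorean identity.
Integrate the resulting trig expression in θ, then back-substitute tan(θ) = r/2, sec(θ) = sqrt(r**2 + 4)/2 (absorbing any constant into C).

log(r + sqrt(r**2 + 4)) + C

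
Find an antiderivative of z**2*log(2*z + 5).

z**3*log(2*z + 5)/3 - z**3/9 + 5*z**2/12 - 25*z/12 + 125*log(2*z + 5)/24 + C

Use integration by parts with u = log(2*z + 5), dv = z**2 dz.
Then du = 2/(2*z + 5) dz and v = z**3/3.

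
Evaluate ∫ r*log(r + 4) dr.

Use integration by parts with u = log(r + 4), dv = r dr.
Then du = 1/(r + 4) dr and v = r**2/2.

r**2*log(r + 4)/2 - r**2/4 + 2*r - 8*log(r + 4) + C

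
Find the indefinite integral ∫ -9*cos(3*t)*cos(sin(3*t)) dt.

-3*sin(sin(3*t)) + C

Let u = sin(3*t), so du = (3*cos(3*t)) dt.
Rewriting, the integral becomes -3·∫ cos(u) du = -3·sin(u).
Substituting back, u = sin(3*t).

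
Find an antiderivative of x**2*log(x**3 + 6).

Let u = x**3 + 6, so du = (3*x**2) dx.
The integral becomes (1/3)·∫ log(u) du; integrate by parts with u′=log(u), dv′=du.

x**3*log(x**3 + 6)/3 - x**3/3 + 2*log(x**3 + 6) + C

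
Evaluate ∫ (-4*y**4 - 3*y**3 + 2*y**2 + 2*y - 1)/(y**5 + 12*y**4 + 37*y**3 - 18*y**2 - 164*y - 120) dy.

Factor the denominator: (y - 2)*(y + 1)*(y + 2)*(y + 5)*(y + 6).
Partial-fraction decomposition: -4477/(160*(y + 6)) + 149/(6*(y + 5)) - 37/(48*(y + 2)) + 1/(30*(y + 1)) - 11/(96*(y - 2)).
Integrate each term: A/(y−a) contributes A·log|y−a|.

-11*log(y - 2)/96 + log(y + 1)/30 - 37*log(y + 2)/48 + 149*log(y + 5)/6 - 4477*log(y + 6)/160 + C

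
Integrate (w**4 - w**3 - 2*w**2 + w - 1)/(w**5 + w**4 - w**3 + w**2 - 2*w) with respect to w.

log(w)/2 - log(w - 1)/3 + 13*log(w + 2)/30 + log(w**2 + 1)/5 - 4*atan(w)/5 + C

Factor the denominator: w*(w - 1)*(w + 2)*(w**2 + 1).
Partial-fraction decomposition: 2*(w - 2)/(5*(w**2 + 1)) + 13/(30*(w + 2)) - 1/(3*(w - 1)) + 1/(2*w).
Integrate each term; A/(w−a) gives A·log|w−a|; the (Bw+D)/(w²+p²) term gives a log and an atan.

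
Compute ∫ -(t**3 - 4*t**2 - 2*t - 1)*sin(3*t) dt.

t**3*cos(3*t)/3 - t**2*sin(3*t)/3 - 4*t**2*cos(3*t)/3 + 8*t*sin(3*t)/9 - 8*t*cos(3*t)/9 + 8*sin(3*t)/27 - cos(3*t)/27 + C

Use integration by parts with u = t**3 - 4*t**2 - 2*t - 1, dv = -sin(3*t) dt, so v = cos(3*t)/3.
Apply parts 3 times (tabular method): alternate signs, differentiate u down to 0, integrate dv up.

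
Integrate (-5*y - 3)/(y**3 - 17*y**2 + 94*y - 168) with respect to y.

-38*log(y - 7)/3 + 33*log(y - 6)/2 - 23*log(y - 4)/6 + C

Factor the denominator: (y - 7)*(y - 6)*(y - 4).
Partial-fraction decomposition: -23/(6*(y - 4)) + 33/(2*(y - 6)) - 38/(3*(y - 7)).
Integrate each term: A/(y−a) contributes A·log|y−a|.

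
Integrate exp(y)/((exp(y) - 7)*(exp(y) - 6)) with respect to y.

Let u = e^y, du = e^y dy.
The integral becomes ∫ du/((u-7)(u-6)); decompose into partial fractions.

log(exp(y) - 7) - log(exp(y) - 6) + C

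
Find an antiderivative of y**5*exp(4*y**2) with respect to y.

Let u = y², du = 2y dy; rewrite as (1/2)∫ u^2·exp(4u) du.
Now integrate by parts 2 times.

(8*y**4 - 4*y**2 + 1)*exp(4*y**2)/64 + C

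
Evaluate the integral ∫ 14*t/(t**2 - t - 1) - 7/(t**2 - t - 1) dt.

Let u = t**2 - t - 1, so du = (2*t - 1) dt.
Rewriting, the integral becomes 7·∫ 1/u du = 7·log(u).
Substituting back, u = t**2 - t - 1.

7*log(t**2 - t - 1) + C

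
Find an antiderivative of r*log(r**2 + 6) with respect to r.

Let u = r**2 + 6, so du = (2*r) dr.
The integral becomes (1/2)·∫ log(u) du; integrate by parts with u′=log(u), dv′=du.

r**2*log(r**2 + 6)/2 - r**2/2 + 3*log(r**2 + 6) + C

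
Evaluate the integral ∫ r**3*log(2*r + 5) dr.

Use integration by parts with u = log(2*r + 5), dv = r**3 dr.
Then du = 2/(2*r + 5) dr and v = r**4/4.

r**4*log(2*r + 5)/4 - r**4/16 + 5*r**3/24 - 25*r**2/32 + 125*r/32 - 625*log(2*r + 5)/64 + C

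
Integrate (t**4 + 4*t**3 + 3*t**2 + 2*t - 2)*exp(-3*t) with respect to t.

(-27*t**4 - 144*t**3 - 225*t**2 - 204*t - 14)*exp(-3*t)/81 + C

Use integration by parts with u = t**4 + 4*t**3 + 3*t**2 + 2*t - 2, dv = exp(-3*t) dt, so v = -exp(-3*t)/3.
Apply parts 4 times (tabular method): alternate signs, differentiate u down to 0, integrate dv up.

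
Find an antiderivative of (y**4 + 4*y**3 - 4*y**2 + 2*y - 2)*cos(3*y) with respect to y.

Use integration by parts with u = y**4 + 4*y**3 - 4*y**2 + 2*y - 2, dv = cos(3*y) dy, so v = sin(3*y)/3.
Apply parts 4 times (tabular method): alternate signs, differentiate u down to 0, integrate dv up.

y**4*sin(3*y)/3 + 4*y**3*sin(3*y)/3 + 4*y**3*cos(3*y)/9 - 16*y**2*sin(3*y)/9 + 4*y**2*cos(3*y)/3 - 2*y*sin(3*y)/9 - 32*y*cos(3*y)/27 - 22*sin(3*y)/81 - 2*cos(3*y)/27 + C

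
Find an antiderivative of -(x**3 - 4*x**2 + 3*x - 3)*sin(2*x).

Use integration by parts with u = x**3 - 4*x**2 + 3*x - 3, dv = -sin(2*x) dx, so v = cos(2*x)/2.
Apply parts 3 times (tabular method): alternate signs, differentiate u down to 0, integrate dv up.

x**3*cos(2*x)/2 - 3*x**2*sin(2*x)/4 - 2*x**2*cos(2*x) + 2*x*sin(2*x) + 3*x*cos(2*x)/4 - 3*sin(2*x)/8 - cos(2*x)/2 + C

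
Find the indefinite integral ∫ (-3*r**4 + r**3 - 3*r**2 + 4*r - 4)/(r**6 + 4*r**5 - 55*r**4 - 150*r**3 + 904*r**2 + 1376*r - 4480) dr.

-67*log(r - 5)/108 + 185*log(r - 4)/352 - 2*log(r - 2)/81 - 521*log(r + 4)/864 + 2575*log(r + 7)/3564 - 25/(36*r + 144) + C

Factor the denominator: (r - 5)*(r - 4)*(r - 2)*(r + 4)**2*(r + 7).
Partial-fraction decomposition: 2575/(3564*(r + 7)) - 521/(864*(r + 4)) + 25/(36*(r + 4)**2) - 2/(81*(r - 2)) + 185/(352*(r - 4)) - 67/(108*(r - 5)).
Integrate each term; A/(r−a) gives A·log|r−a|; A/(r−a)² gives −A/(r−a).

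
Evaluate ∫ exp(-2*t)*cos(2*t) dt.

exp(-2*t)*sin(2*t)/4 - exp(-2*t)*cos(2*t)/4 + C

Let I denote the integral. Integrate by parts with u = cos(2*t), dv = exp(-2*t) dt, so v = -exp(-2*t)/2: I = -exp(-2*t)*cos(2*t)/2 − ∫ exp(-2*t)*sin(2*t) dt.
Apply parts again with u = sin(2*t), dv = exp(-2*t) dt: ∫ exp(-2*t)*sin(2*t) dt = -exp(-2*t)*sin(2*t)/2 + I. Substituting back brings back I: I = exp(-2*t)*sin(2*t)/2 - exp(-2*t)*cos(2*t)/2 − I.
Solving for I: (1 + 1)·I equals the remaining terms, so I = (1/2)·(exp(-2*t)*sin(2*t)/2 - exp(-2*t)*cos(2*t)/2).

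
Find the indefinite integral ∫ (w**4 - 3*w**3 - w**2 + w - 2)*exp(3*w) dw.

Use integration by parts with u = w**4 - 3*w**3 - w**2 + w - 2, dv = exp(3*w) dw, so v = exp(3*w)/3.
Apply parts 4 times (tabular method): alternate signs, differentiate u down to 0, integrate dv up.

(27*w**4 - 117*w**3 + 90*w**2 - 33*w - 43)*exp(3*w)/81 + C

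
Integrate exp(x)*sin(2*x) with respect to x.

exp(x)*sin(2*x)/5 - 2*exp(x)*cos(2*x)/5 + C

Let I denote the integral. Integrate by parts with u = sin(2*x), dv = exp(x) dx, so v = exp(x): I = exp(x)*sin(2*x) − 2·∫ exp(x)*cos(2*x) dx.
Apply parts again with u = cos(2*x), dv = exp(x) dx: ∫ exp(x)*cos(2*x) dx = exp(x)*cos(2*x) + 2·I. Substituting back brings back I: I = exp(x)*sin(2*x) - 2*exp(x)*cos(2*x) − 4·I.
Solving for I: (1 + 4)·I equals the remaining terms, so I = (1/5)·(exp(x)*sin(2*x) - 2*exp(x)*cos(2*x)).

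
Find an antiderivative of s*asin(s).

Use integration by parts with u = arcsin(s), dv = s ds.
Then du = 1/sqrt(-s**2 + 1) ds.

s**2*asin(s)/2 + s*sqrt(-s**2 + 1)/4 - asin(s)/4 + C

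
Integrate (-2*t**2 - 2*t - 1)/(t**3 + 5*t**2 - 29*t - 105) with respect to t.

Factor the denominator: (t - 5)*(t + 3)*(t + 7).
Partial-fraction decomposition: -85/(48*(t + 7)) + 13/(32*(t + 3)) - 61/(96*(t - 5)).
Integrate each term: A/(t−a) contributes A·log|t−a|.

-61*log(t - 5)/96 + 13*log(t + 3)/32 - 85*log(t + 7)/48 + C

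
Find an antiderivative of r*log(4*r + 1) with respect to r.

Use integration by parts with u = log(4*r + 1), dv = r dr.
Then du = 4/(4*r + 1) dr and v = r**2/2.

r**2*log(4*r + 1)/2 - r**2/4 + r/8 - log(4*r + 1)/32 + C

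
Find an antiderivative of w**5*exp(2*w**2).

Let u = w², du = 2w dw; rewrite as (1/2)∫ u^2·exp(2u) du.
Now integrate by parts 2 times.

(2*w**4 - 2*w**2 + 1)*exp(2*w**2)/8 + C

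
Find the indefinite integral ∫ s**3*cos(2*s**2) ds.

Let u = s², du = 2s ds; rewrite as (1/2)∫ u^1·cos(2u) du.
Now integrate by parts 1 time.

s**2*sin(2*s**2)/4 + cos(2*s**2)/8 + C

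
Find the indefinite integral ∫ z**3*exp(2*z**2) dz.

(2*z**2 - 1)*exp(2*z**2)/8 + C

Let u = z², du = 2z dz; rewrite as (1/2)∫ u^1·exp(2u) du.
Now integrate by parts 1 time.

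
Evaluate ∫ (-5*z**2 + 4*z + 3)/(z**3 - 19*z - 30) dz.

-51*log(z - 5)/28 + 25*log(z + 2)/7 - 27*log(z + 3)/4 + C

Factor the denominator: (z - 5)*(z + 2)*(z + 3).
Partial-fraction decomposition: -27/(4*(z + 3)) + 25/(7*(z + 2)) - 51/(28*(z - 5)).
Integrate each term: A/(z−a) contributes A·log|z−a|.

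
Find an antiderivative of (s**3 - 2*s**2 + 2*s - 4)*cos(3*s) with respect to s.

s**3*sin(3*s)/3 - 2*s**2*sin(3*s)/3 + s**2*cos(3*s)/3 + 4*s*sin(3*s)/9 - 4*s*cos(3*s)/9 - 32*sin(3*s)/27 + 4*cos(3*s)/27 + C

Use integration by parts with u = s**3 - 2*s**2 + 2*s - 4, dv = cos(3*s) ds, so v = sin(3*s)/3.
Apply parts 3 times (tabular method): alternate signs, differentiate u down to 0, integrate dv up.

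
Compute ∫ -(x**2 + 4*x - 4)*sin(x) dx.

x**2*cos(x) - 2*x*sin(x) + 4*x*cos(x) - 4*sin(x) - 6*cos(x) + C

Use integration by parts with u = x**2 + 4*x - 4, dv = -sin(x) dx, so v = cos(x).
Apply parts 2 times (tabular method): alternate signs, differentiate u down to 0, integrate dv up.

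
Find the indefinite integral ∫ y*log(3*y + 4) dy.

Use integration by parts with u = log(3*y + 4), dv = y dy.
Then du = 3/(3*y + 4) dy and v = y**2/2.

y**2*log(3*y + 4)/2 - y**2/4 + 2*y/3 - 8*log(3*y + 4)/9 + C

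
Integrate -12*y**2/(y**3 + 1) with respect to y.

Let u = y**3 + 1, so du = (3*y**2) dy.
Rewriting, the integral becomes -4·∫ 1/u du = -4·log(u).
Substituting back, u = y**3 + 1.

-4*log(y**3 + 1) + C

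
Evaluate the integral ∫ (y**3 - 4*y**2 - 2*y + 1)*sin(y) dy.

-y**3*cos(y) + 3*y**2*sin(y) + 4*y**2*cos(y) - 8*y*sin(y) + 8*y*cos(y) - 8*sin(y) - 9*cos(y) + C

Use integration by parts with u = y**3 - 4*y**2 - 2*y + 1, dv = sin(y) dy, so v = -cos(y).
Apply parts 3 times (tabular method): alternate signs, differentiate u down to 0, integrate dv up.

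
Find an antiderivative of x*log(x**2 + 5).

x**2*log(x**2 + 5)/2 - x**2/2 + 5*log(x**2 + 5)/2 + C

Let u = x**2 + 5, so du = (2*x) dx.
The integral becomes (1/2)·∫ log(u) du; integrate by parts with u′=log(u), dv′=du.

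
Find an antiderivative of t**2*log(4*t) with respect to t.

Use integration by parts with u = log(4*t), dv = t**2 dt.
Then du = 1/t dt and v = t**3/3.

t**3*(log(t) + 2*log(2))/3 - t**3/9 + C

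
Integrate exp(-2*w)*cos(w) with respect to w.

exp(-2*w)*sin(w)/5 - 2*exp(-2*w)*cos(w)/5 + C

Let I denote the integral. Integrate by parts with u = cos(w), dv = exp(-2*w) dw, so v = -exp(-2*w)/2: I = -exp(-2*w)*cos(w)/2 − (1/2)·∫ exp(-2*w)*sin(w) dw.
Apply parts again with u = sin(w), dv = exp(-2*w) dw: ∫ exp(-2*w)*sin(w) dw = -exp(-2*w)*sin(w)/2 + (1/2)·I. Substituting back brings back I: I = exp(-2*w)*sin(w)/4 - exp(-2*w)*cos(w)/2 − (1/4)·I.
Solving for I: (1 + 1/4)·I equals the remaining terms, so I = (4/5)·(exp(-2*w)*sin(w)/4 - exp(-2*w)*cos(w)/2).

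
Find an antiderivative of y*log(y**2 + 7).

y**2*log(y**2 + 7)/2 - y**2/2 + 7*log(y**2 + 7)/2 + C

Let u = y**2 + 7, so du = (2*y) dy.
The integral becomes (1/2)·∫ log(u) du; integrate by parts with u′=log(u), dv′=du.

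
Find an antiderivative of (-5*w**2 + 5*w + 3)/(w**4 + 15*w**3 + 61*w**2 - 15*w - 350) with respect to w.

-log(w - 2)/63 - 215*log(w + 5)/28 + 277*log(w + 7)/36 - 21/(2*w + 10) + C

Factor the denominator: (w - 2)*(w + 5)**2*(w + 7).
Partial-fraction decomposition: 277/(36*(w + 7)) - 215/(28*(w + 5)) + 21/(2*(w + 5)**2) - 1/(63*(w - 2)).
Integrate each term; A/(w−a) gives A·log|w−a|; A/(w−a)² gives −A/(w−a).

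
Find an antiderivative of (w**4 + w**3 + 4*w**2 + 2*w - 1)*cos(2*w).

w**4*sin(2*w)/2 + w**3*sin(2*w)/2 + w**3*cos(2*w) + w**2*sin(2*w)/2 + 3*w**2*cos(2*w)/4 + w*sin(2*w)/4 + w*cos(2*w)/2 - 3*sin(2*w)/4 + cos(2*w)/8 + C

Use integration by parts with u = w**4 + w**3 + 4*w**2 + 2*w - 1, dv = cos(2*w) dw, so v = sin(2*w)/2.
Apply parts 4 times (tabular method): alternate signs, differentiate u down to 0, integrate dv up.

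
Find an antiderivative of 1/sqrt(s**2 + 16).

Substitute s = 4·tan(θ), so ds = 4·sec(θ)^2 dθ and the radical becomes sqrt(s**2 + 16) = 4·sec(θ) by the Pythagorean identity.
Integrate the resulting trig expression in θ, then back-substitute tan(θ) = s/4, sec(θ) = sqrt(s**2 + 16)/4 (absorbing any constant into C).

log(s + sqrt(s**2 + 16)) + C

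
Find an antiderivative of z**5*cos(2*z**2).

Let u = z², du = 2z dz; rewrite as (1/2)∫ u^2·cos(2u) du.
Now integrate by parts 2 times.

z**4*sin(2*z**2)/4 + z**2*cos(2*z**2)/4 - sin(2*z**2)/8 + C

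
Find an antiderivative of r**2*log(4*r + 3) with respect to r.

Use integration by parts with u = log(4*r + 3), dv = r**2 dr.
Then du = 4/(4*r + 3) dr and v = r**3/3.

r**3*log(4*r + 3)/3 - r**3/9 + r**2/8 - 3*r/16 + 9*log(4*r + 3)/64 + C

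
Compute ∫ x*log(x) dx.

Use integration by parts with u = log(x), dv = x dx.
Then du = 1/x dx and v = x**2/2.

x**2*log(x)/2 - x**2/4 + C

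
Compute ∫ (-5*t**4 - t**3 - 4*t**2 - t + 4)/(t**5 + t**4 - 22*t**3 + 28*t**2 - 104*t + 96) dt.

Factor the denominator: (t - 4)*(t - 1)*(t + 6)*(t**2 + 4).
Partial-fraction decomposition: -3*(29*t + 26)/(200*(t**2 + 4)) - 457/(200*(t + 6)) + 1/(15*(t - 1)) - 176/(75*(t - 4)).
Integrate each term; A/(t−a) gives A·log|t−a|; the (Bt+D)/(t²+p²) term gives a log and an atan.

-176*log(t - 4)/75 + log(t - 1)/15 - 457*log(t + 6)/200 - 87*log(t**2 + 4)/400 - 39*atan(t/2)/200 + C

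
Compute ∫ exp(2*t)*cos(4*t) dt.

exp(2*t)*sin(4*t)/5 + exp(2*t)*cos(4*t)/10 + C

Let I denote the integral. Integrate by parts with u = cos(4*t), dv = exp(2*t) dt, so v = exp(2*t)/2: I = exp(2*t)*cos(4*t)/2 + 2·∫ exp(2*t)*sin(4*t) dt.
Apply parts again with u = sin(4*t), dv = exp(2*t) dt: ∫ exp(2*t)*sin(4*t) dt = exp(2*t)*sin(4*t)/2 − 2·I. Substituting back brings back I: I = exp(2*t)*sin(4*t) + exp(2*t)*cos(4*t)/2 − 4·I.
Solving for I: (1 + 4)·I equals the remaining terms, so I = (1/5)·(exp(2*t)*sin(4*t) + exp(2*t)*cos(4*t)/2).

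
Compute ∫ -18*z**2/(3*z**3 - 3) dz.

-2*log(3*z**3 - 3) + C

Let u = 3*z**3 - 3, so du = (9*z**2) dz.
Rewriting, the integral becomes -2·∫ 1/u du = -2·log(u).
Substituting back, u = 3*z**3 - 3.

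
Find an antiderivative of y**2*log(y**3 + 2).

y**3*log(y**3 + 2)/3 - y**3/3 + 2*log(y**3 + 2)/3 + C

Let u = y**3 + 2, so du = (3*y**2) dy.
The integral becomes (1/3)·∫ log(u) du; integrate by parts with u′=log(u), dv′=du.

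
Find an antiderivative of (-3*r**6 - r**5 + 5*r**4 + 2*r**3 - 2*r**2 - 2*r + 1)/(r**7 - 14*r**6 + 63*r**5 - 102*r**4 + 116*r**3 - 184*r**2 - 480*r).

Factor the denominator: r*(r - 6)*(r - 5)*(r - 4)*(r + 1)*(r**2 + 4).
Partial-fraction decomposition: (4829*r + 1206)/(23200*(r**2 + 4)) + 1/(525*(r + 1)) - 11943/(800*(r - 4)) + 23342/(435*(r - 5)) - 28183/(672*(r - 6)) - 1/(480*r).
Integrate each term; A/(r−a) gives A·log|r−a|; the (Br+D)/(r²+p²) term gives a log and an atan.

-log(r)/480 - 28183*log(r - 6)/672 + 23342*log(r - 5)/435 - 11943*log(r - 4)/800 + log(r + 1)/525 + 4829*log(r**2 + 4)/46400 + 603*atan(r/2)/23200 + C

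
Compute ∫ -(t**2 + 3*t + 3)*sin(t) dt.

t**2*cos(t) - 2*t*sin(t) + 3*t*cos(t) - 3*sin(t) + cos(t) + C

Use integration by parts with u = t**2 + 3*t + 3, dv = -sin(t) dt, so v = cos(t).
Apply parts 2 times (tabular method): alternate signs, differentiate u down to 0, integrate dv up.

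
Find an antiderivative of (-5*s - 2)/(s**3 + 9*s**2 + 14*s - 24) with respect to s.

Factor the denominator: (s - 1)*(s + 4)*(s + 6).
Partial-fraction decomposition: 2/(s + 6) - 9/(5*(s + 4)) - 1/(5*(s - 1)).
Integrate each term: A/(s−a) contributes A·log|s−a|.

-log(s - 1)/5 - 9*log(s + 4)/5 + 2*log(s + 6) + C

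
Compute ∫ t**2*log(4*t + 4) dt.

t**3*log(4*t + 4)/3 - t**3/9 + t**2/6 - t/3 + log(t + 1)/3 + C

Use integration by parts with u = log(4*t + 4), dv = t**2 dt.
Then du = 4/(4*t + 4) dt and v = t**3/3.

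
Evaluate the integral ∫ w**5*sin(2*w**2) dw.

-w**4*cos(2*w**2)/4 + w**2*sin(2*w**2)/4 + cos(2*w**2)/8 + C

Let u = w², du = 2w dw; rewrite as (1/2)∫ u^2·sin(2u) du.
Now integrate by parts 2 times.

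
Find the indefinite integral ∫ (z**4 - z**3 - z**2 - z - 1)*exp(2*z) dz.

Use integration by parts with u = z**4 - z**3 - z**2 - z - 1, dv = exp(2*z) dz, so v = exp(2*z)/2.
Apply parts 4 times (tabular method): alternate signs, differentiate u down to 0, integrate dv up.

(4*z**4 - 12*z**3 + 14*z**2 - 18*z + 5)*exp(2*z)/8 + C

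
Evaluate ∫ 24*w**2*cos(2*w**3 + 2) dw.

4*sin(2*w**3 + 2) + C

Let u = 2*w**3 + 2, so du = (6*w**2) dw.
Rewriting, the integral becomes 4·∫ cos(u) du = 4·sin(u).
Substituting back, u = 2*w**3 + 2.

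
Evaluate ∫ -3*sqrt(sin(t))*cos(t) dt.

Let u = sin(t), so du = (cos(t)) dt.
Rewriting, the integral becomes -3·∫ √u du = -3·(2/3)u^(3/2).
Substituting back, u = sin(t).

-2*sin(t)**(3/2) + C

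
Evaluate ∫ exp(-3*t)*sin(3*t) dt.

Let I denote the integral. Integrate by parts with u = sin(3*t), dv = exp(-3*t) dt, so v = -exp(-3*t)/3: I = -exp(-3*t)*sin(3*t)/3 + ∫ exp(-3*t)*cos(3*t) dt.
Apply parts again with u = cos(3*t), dv = exp(-3*t) dt: ∫ exp(-3*t)*cos(3*t) dt = -exp(-3*t)*cos(3*t)/3 − I. Substituting back brings back I: I = -exp(-3*t)*sin(3*t)/3 - exp(-3*t)*cos(3*t)/3 − I.
Solving for I: (1 + 1)·I equals the remaining terms, so I = (1/2)·(-exp(-3*t)*sin(3*t)/3 - exp(-3*t)*cos(3*t)/3).

-exp(-3*t)*sin(3*t)/6 - exp(-3*t)*cos(3*t)/6 + C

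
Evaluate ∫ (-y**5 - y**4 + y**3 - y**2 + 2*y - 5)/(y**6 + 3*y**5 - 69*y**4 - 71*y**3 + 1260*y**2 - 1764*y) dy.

5*log(y)/1764 - 8885*log(y - 6)/12168 + 61*log(y - 3)/180 - 5*log(y - 2)/72 - 808021*log(y + 7)/1490580 - 311/(182*y + 1274) + C

Factor the denominator: y*(y - 6)*(y - 3)*(y - 2)*(y + 7)**2.
Partial-fraction decomposition: -808021/(1490580*(y + 7)) + 311/(182*(y + 7)**2) - 5/(72*(y - 2)) + 61/(180*(y - 3)) - 8885/(12168*(y - 6)) + 5/(1764*y).
Integrate each term; A/(y−a) gives A·log|y−a|; A/(y−a)² gives −A/(y−a).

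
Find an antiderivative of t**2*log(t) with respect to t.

t**3*log(t)/3 - t**3/9 + C

Use integration by parts with u = log(t), dv = t**2 dt.
Then du = 1/t dt and v = t**3/3.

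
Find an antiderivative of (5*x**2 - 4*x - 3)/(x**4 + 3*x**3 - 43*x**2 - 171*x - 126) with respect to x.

Factor the denominator: (x - 7)*(x + 1)*(x + 3)*(x + 6).
Partial-fraction decomposition: -67/(65*(x + 6)) + 9/(10*(x + 3)) - 3/(40*(x + 1)) + 107/(520*(x - 7)).
Integrate each term: A/(x−a) contributes A·log|x−a|.

107*log(x - 7)/520 - 3*log(x + 1)/40 + 9*log(x + 3)/10 - 67*log(x + 6)/65 + C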